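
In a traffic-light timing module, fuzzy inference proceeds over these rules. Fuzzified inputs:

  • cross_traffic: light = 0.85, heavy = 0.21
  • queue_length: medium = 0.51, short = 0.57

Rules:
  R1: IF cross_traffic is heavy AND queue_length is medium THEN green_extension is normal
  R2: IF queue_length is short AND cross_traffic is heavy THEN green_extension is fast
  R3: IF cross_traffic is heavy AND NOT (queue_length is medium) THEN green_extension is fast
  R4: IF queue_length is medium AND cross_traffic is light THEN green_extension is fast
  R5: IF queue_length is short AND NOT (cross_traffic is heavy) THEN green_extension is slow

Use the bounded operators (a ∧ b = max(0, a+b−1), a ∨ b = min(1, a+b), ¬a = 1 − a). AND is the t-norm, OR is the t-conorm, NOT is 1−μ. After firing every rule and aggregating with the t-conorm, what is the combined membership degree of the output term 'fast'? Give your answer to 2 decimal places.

R1: heavy=0.21, medium=0.51; AND[max(0, a+b−1)] → w = 0.00
R2: short=0.57, heavy=0.21; AND[max(0, a+b−1)] → w = 0.00
R3: heavy=0.21, ¬medium=1−0.51=0.49; AND[max(0, a+b−1)] → w = 0.00
R4: medium=0.51, light=0.85; AND[max(0, a+b−1)] → w = 0.36
R5: short=0.57, ¬heavy=1−0.21=0.79; AND[max(0, a+b−1)] → w = 0.36
Rules with consequent 'fast': {R2, R3, R4} → strengths 0.00, 0.00, 0.36
Aggregate via t-conorm [min(1, a+b)]: 0.36

0.36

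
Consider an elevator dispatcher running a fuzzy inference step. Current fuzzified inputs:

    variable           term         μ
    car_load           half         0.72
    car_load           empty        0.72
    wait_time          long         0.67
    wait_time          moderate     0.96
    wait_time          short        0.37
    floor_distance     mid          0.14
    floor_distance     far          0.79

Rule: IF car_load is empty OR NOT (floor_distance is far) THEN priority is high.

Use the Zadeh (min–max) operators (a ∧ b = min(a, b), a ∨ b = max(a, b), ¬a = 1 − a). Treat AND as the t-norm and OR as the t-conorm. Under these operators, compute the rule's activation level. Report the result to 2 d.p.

0.72

firing strength: empty=0.72, ¬far=1−0.79=0.21; OR[max(a, b)] → w = 0.72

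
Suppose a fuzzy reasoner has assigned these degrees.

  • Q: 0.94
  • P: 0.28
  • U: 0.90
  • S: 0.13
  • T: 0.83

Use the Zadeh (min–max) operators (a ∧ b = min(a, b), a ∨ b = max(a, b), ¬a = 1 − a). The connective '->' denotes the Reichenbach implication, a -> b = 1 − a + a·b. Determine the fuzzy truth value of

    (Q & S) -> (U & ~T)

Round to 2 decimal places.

0.89

Q & S = min(a, b) on (0.94, 0.13) = 0.13
~T = 1 − 0.83 = 0.17
U & ~T = min(a, b) on (0.90, 0.17) = 0.17
(Q & S) -> (U & ~T)  [Reichenbach: 1 − a + a·b] with a=0.13, b=0.17 → 0.89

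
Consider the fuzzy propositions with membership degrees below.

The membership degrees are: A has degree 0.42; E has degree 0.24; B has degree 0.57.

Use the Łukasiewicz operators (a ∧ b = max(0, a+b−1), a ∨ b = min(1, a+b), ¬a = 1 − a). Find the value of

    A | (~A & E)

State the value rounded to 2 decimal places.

~A = 1 − 0.42 = 0.58
~A & E = max(0, a+b−1) on (0.58, 0.24) = 0.00
A | (~A & E) = min(1, a+b) on (0.42, 0.00) = 0.42

0.42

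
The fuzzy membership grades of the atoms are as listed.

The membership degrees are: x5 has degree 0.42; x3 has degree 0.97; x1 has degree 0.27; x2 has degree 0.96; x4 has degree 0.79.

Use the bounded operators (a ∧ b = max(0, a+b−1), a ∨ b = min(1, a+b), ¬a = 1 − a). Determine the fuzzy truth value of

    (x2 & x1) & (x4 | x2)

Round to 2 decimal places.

x2 & x1 = max(0, a+b−1) on (0.96, 0.27) = 0.23
x4 | x2 = min(1, a+b) on (0.79, 0.96) = 1.00
(x2 & x1) & (x4 | x2) = max(0, a+b−1) on (0.23, 1.00) = 0.23

0.23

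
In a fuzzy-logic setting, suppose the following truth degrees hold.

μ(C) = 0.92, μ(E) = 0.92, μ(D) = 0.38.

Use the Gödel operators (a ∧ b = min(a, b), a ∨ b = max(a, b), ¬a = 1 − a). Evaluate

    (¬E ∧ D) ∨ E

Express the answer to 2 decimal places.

0.92

¬E = 1 − 0.92 = 0.08
¬E ∧ D = min(a, b) on (0.08, 0.38) = 0.08
(¬E ∧ D) ∨ E = max(a, b) on (0.08, 0.92) = 0.92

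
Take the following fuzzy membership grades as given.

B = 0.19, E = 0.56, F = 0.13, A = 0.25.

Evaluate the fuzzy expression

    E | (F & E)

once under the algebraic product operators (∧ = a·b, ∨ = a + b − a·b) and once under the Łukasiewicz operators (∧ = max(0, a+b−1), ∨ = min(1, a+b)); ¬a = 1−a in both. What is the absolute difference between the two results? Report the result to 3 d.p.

Under algebraic product:
  F & E = a·b on (0.1300, 0.5600) = 0.0728
  E | (F & E) = a + b − a·b on (0.5600, 0.0728) = 0.5920
  → value = 0.5920
Under Łukasiewicz:
  F & E = max(0, a+b−1) on (0.13, 0.56) = 0.00
  E | (F & E) = min(1, a+b) on (0.56, 0.00) = 0.56
  → value = 0.5600
|0.5920 − 0.5600| = 0.032

0.032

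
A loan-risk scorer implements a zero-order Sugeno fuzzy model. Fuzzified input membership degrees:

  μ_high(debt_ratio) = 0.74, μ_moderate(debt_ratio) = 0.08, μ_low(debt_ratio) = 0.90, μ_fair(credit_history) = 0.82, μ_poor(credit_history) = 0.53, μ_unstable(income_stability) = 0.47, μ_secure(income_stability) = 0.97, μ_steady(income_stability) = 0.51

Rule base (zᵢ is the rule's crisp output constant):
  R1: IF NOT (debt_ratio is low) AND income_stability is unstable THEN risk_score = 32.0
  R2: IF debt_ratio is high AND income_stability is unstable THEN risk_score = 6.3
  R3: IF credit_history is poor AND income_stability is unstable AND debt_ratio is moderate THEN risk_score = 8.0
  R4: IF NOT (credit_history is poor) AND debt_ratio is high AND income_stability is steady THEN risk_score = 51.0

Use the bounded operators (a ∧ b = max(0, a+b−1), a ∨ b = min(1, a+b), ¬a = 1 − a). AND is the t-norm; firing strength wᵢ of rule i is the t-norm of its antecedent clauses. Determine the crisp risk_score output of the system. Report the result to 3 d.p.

R1 (z=32.0): ¬low=1−0.90=0.10, unstable=0.47; AND[max(0, a+b−1)] → w = 0.00
R2 (z=6.3): high=0.74, unstable=0.47; AND[max(0, a+b−1)] → w = 0.21
R3 (z=8.0): poor=0.53, unstable=0.47, moderate=0.08; AND[max(0, a+b−1)] → w = 0.00
R4 (z=51.0): ¬poor=1−0.53=0.47, high=0.74, steady=0.51; AND[max(0, a+b−1)] → w = 0.00
Weighted average = (0.00·32.0 + 0.21·6.3 + 0.00·8.0 + 0.00·51.0) / (0.00 + 0.21 + 0.00 + 0.00)
  = 1.3230 / 0.2100 = 6.300

6.300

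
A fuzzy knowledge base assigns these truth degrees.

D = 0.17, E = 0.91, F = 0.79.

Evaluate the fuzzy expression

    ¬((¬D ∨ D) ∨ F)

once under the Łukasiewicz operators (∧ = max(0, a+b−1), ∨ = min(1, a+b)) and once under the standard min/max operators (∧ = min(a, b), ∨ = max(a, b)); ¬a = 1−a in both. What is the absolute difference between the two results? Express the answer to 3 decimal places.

0.170

Under Łukasiewicz:
  ¬D = 1 − 0.17 = 0.83
  ¬D ∨ D = min(1, a+b) on (0.83, 0.17) = 1.00
  (¬D ∨ D) ∨ F = min(1, a+b) on (1.00, 0.79) = 1.00
  ¬((¬D ∨ D) ∨ F) = 1 − 1.00 = 0.00
  → value = 0.0000
Under standard min/max:
  ¬D = 1 − 0.17 = 0.83
  ¬D ∨ D = max(a, b) on (0.83, 0.17) = 0.83
  (¬D ∨ D) ∨ F = max(a, b) on (0.83, 0.79) = 0.83
  ¬((¬D ∨ D) ∨ F) = 1 − 0.83 = 0.17
  → value = 0.1700
|0.0000 − 0.1700| = 0.170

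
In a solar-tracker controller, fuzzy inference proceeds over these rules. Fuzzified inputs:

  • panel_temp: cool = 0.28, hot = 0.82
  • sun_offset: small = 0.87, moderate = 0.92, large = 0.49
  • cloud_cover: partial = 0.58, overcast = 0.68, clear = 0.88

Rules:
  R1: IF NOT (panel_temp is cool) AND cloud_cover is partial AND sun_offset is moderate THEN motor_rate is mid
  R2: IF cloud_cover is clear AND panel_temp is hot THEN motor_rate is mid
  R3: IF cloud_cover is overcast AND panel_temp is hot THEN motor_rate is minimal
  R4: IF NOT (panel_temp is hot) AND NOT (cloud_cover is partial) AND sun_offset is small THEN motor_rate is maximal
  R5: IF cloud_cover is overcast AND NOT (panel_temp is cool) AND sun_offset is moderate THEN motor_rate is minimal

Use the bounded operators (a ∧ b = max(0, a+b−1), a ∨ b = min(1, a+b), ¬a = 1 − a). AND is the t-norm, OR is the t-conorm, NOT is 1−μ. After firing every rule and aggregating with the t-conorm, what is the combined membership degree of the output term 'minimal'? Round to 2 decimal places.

0.82

R1: ¬cool=1−0.28=0.72, partial=0.58, moderate=0.92; AND[max(0, a+b−1)] → w = 0.22
R2: clear=0.88, hot=0.82; AND[max(0, a+b−1)] → w = 0.70
R3: overcast=0.68, hot=0.82; AND[max(0, a+b−1)] → w = 0.50
R4: ¬hot=1−0.82=0.18, ¬partial=1−0.58=0.42, small=0.87; AND[max(0, a+b−1)] → w = 0.00
R5: overcast=0.68, ¬cool=1−0.28=0.72, moderate=0.92; AND[max(0, a+b−1)] → w = 0.32
Rules with consequent 'minimal': {R3, R5} → strengths 0.50, 0.32
Aggregate via t-conorm [min(1, a+b)]: 0.82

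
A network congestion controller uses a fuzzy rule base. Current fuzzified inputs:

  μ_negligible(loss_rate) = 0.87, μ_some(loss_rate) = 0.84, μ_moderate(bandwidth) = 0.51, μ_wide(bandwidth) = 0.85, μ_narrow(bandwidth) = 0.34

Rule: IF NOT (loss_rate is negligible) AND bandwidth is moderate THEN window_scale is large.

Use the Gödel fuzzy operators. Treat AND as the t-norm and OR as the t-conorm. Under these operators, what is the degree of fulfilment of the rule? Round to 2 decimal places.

firing strength: ¬negligible=1−0.87=0.13, moderate=0.51; AND[min(a, b)] → w = 0.13

0.13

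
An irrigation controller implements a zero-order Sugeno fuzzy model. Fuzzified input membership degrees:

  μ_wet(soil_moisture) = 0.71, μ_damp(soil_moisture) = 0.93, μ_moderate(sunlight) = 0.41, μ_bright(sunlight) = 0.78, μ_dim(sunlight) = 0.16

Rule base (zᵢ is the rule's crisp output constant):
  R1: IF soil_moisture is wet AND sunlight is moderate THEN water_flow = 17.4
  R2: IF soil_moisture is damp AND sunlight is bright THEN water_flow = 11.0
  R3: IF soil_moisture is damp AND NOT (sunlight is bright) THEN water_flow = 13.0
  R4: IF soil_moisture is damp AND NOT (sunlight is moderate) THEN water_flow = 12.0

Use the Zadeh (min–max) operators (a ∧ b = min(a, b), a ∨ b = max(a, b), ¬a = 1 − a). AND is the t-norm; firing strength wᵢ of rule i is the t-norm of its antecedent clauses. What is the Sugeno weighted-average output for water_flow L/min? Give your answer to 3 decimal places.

R1 (z=17.4): wet=0.71, moderate=0.41; AND[min(a, b)] → w = 0.41
R2 (z=11.0): damp=0.93, bright=0.78; AND[min(a, b)] → w = 0.78
R3 (z=13.0): damp=0.93, ¬bright=1−0.78=0.22; AND[min(a, b)] → w = 0.22
R4 (z=12.0): damp=0.93, ¬moderate=1−0.41=0.59; AND[min(a, b)] → w = 0.59
Weighted average = (0.41·17.4 + 0.78·11.0 + 0.22·13.0 + 0.59·12.0) / (0.41 + 0.78 + 0.22 + 0.59)
  = 25.6540 / 2.0000 = 12.827

12.827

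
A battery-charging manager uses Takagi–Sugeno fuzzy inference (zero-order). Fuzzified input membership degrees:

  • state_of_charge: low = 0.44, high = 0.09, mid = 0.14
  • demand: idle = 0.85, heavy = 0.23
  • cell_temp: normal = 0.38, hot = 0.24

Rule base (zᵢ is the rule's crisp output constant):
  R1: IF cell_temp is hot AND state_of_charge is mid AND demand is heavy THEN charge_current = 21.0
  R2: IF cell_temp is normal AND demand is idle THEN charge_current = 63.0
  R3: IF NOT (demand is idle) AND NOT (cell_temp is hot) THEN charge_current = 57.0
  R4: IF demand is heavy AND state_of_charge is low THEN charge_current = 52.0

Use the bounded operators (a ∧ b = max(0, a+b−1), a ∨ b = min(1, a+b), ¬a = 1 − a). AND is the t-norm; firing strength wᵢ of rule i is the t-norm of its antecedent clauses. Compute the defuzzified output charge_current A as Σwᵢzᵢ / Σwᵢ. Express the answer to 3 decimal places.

63.000

R1 (z=21.0): hot=0.24, mid=0.14, heavy=0.23; AND[max(0, a+b−1)] → w = 0.00
R2 (z=63.0): normal=0.38, idle=0.85; AND[max(0, a+b−1)] → w = 0.23
R3 (z=57.0): ¬idle=1−0.85=0.15, ¬hot=1−0.24=0.76; AND[max(0, a+b−1)] → w = 0.00
R4 (z=52.0): heavy=0.23, low=0.44; AND[max(0, a+b−1)] → w = 0.00
Weighted average = (0.00·21.0 + 0.23·63.0 + 0.00·57.0 + 0.00·52.0) / (0.00 + 0.23 + 0.00 + 0.00)
  = 14.4900 / 0.2300 = 63.000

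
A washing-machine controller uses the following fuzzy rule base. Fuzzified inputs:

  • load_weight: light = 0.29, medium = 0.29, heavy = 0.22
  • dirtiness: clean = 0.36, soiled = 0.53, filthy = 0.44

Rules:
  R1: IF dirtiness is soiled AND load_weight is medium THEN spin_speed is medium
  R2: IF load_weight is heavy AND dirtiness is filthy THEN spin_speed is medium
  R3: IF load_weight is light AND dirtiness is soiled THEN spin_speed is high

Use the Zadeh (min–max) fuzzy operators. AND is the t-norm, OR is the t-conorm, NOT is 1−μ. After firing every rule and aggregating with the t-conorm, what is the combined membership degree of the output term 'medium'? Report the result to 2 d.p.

R1: soiled=0.53, medium=0.29; AND[min(a, b)] → w = 0.29
R2: heavy=0.22, filthy=0.44; AND[min(a, b)] → w = 0.22
R3: light=0.29, soiled=0.53; AND[min(a, b)] → w = 0.29
Rules with consequent 'medium': {R1, R2} → strengths 0.29, 0.22
Aggregate via t-conorm [max(a, b)]: 0.29

0.29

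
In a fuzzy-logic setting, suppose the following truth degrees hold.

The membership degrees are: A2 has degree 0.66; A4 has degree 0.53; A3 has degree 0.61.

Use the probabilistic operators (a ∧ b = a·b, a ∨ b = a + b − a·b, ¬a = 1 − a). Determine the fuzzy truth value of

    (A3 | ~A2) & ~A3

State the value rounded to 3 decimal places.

~A2 = 1 − 0.6600 = 0.3400
A3 | ~A2 = a + b − a·b on (0.6100, 0.3400) = 0.7426
~A3 = 1 − 0.6100 = 0.3900
(A3 | ~A2) & ~A3 = a·b on (0.7426, 0.3900) = 0.2896

0.290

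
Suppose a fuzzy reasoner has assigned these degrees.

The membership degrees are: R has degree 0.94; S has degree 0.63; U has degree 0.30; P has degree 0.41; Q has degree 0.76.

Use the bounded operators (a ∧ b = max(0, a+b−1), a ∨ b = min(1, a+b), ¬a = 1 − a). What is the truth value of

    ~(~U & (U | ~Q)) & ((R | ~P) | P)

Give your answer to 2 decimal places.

~U = 1 − 0.30 = 0.70
~Q = 1 − 0.76 = 0.24
U | ~Q = min(1, a+b) on (0.30, 0.24) = 0.54
~U & (U | ~Q) = max(0, a+b−1) on (0.70, 0.54) = 0.24
~(~U & (U | ~Q)) = 1 − 0.24 = 0.76
~P = 1 − 0.41 = 0.59
R | ~P = min(1, a+b) on (0.94, 0.59) = 1.00
(R | ~P) | P = min(1, a+b) on (1.00, 0.41) = 1.00
~(~U & (U | ~Q)) & ((R | ~P) | P) = max(0, a+b−1) on (0.76, 1.00) = 0.76

0.76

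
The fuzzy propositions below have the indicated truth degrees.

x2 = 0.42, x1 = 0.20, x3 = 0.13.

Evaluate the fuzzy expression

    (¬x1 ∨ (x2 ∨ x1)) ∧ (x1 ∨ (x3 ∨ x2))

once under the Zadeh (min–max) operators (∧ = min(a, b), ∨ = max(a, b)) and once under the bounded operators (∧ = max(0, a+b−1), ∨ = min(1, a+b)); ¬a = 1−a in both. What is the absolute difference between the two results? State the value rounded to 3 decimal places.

0.330

Under Zadeh (min–max):
  ¬x1 = 1 − 0.20 = 0.80
  x2 ∨ x1 = max(a, b) on (0.42, 0.20) = 0.42
  ¬x1 ∨ (x2 ∨ x1) = max(a, b) on (0.80, 0.42) = 0.80
  x3 ∨ x2 = max(a, b) on (0.13, 0.42) = 0.42
  x1 ∨ (x3 ∨ x2) = max(a, b) on (0.20, 0.42) = 0.42
  (¬x1 ∨ (x2 ∨ x1)) ∧ (x1 ∨ (x3 ∨ x2)) = min(a, b) on (0.80, 0.42) = 0.42
  → value = 0.4200
Under bounded:
  ¬x1 = 1 − 0.20 = 0.80
  x2 ∨ x1 = min(1, a+b) on (0.42, 0.20) = 0.62
  ¬x1 ∨ (x2 ∨ x1) = min(1, a+b) on (0.80, 0.62) = 1.00
  x3 ∨ x2 = min(1, a+b) on (0.13, 0.42) = 0.55
  x1 ∨ (x3 ∨ x2) = min(1, a+b) on (0.20, 0.55) = 0.75
  (¬x1 ∨ (x2 ∨ x1)) ∧ (x1 ∨ (x3 ∨ x2)) = max(0, a+b−1) on (1.00, 0.75) = 0.75
  → value = 0.7500
|0.4200 − 0.7500| = 0.330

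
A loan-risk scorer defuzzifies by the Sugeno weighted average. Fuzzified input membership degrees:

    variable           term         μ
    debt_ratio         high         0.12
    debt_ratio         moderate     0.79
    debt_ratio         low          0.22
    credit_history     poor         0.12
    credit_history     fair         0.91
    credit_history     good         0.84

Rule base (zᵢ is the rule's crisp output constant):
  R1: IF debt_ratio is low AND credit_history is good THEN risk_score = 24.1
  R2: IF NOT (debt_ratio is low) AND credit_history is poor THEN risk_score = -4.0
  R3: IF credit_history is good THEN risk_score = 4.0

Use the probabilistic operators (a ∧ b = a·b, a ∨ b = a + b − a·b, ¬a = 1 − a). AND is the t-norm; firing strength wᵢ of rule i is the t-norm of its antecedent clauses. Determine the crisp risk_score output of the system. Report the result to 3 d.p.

6.652

R1 (z=24.1): low=0.22, good=0.84; AND[a·b] → w = 0.1848
R2 (z=-4.0): ¬low=1−0.22=0.78, poor=0.12; AND[a·b] → w = 0.0936
R3 (z=4.0): good=0.84 → w = 0.8400
Weighted average = (0.1848·24.1 + 0.0936·-4.0 + 0.8400·4.0) / (0.1848 + 0.0936 + 0.8400)
  = 7.4393 / 1.1184 = 6.652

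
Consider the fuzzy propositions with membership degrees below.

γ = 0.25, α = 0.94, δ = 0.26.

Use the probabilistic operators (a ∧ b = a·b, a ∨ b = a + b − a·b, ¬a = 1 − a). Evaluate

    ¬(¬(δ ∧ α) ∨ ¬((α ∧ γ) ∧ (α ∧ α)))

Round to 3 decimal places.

0.051

δ ∧ α = a·b on (0.2600, 0.9400) = 0.2444
¬(δ ∧ α) = 1 − 0.2444 = 0.7556
α ∧ γ = a·b on (0.9400, 0.2500) = 0.2350
α ∧ α = a·b on (0.9400, 0.9400) = 0.8836
(α ∧ γ) ∧ (α ∧ α) = a·b on (0.2350, 0.8836) = 0.2076
¬((α ∧ γ) ∧ (α ∧ α)) = 1 − 0.2076 = 0.7924
¬(δ ∧ α) ∨ ¬((α ∧ γ) ∧ (α ∧ α)) = a + b − a·b on (0.7556, 0.7924) = 0.9493
¬(¬(δ ∧ α) ∨ ¬((α ∧ γ) ∧ (α ∧ α))) = 1 − 0.9493 = 0.0507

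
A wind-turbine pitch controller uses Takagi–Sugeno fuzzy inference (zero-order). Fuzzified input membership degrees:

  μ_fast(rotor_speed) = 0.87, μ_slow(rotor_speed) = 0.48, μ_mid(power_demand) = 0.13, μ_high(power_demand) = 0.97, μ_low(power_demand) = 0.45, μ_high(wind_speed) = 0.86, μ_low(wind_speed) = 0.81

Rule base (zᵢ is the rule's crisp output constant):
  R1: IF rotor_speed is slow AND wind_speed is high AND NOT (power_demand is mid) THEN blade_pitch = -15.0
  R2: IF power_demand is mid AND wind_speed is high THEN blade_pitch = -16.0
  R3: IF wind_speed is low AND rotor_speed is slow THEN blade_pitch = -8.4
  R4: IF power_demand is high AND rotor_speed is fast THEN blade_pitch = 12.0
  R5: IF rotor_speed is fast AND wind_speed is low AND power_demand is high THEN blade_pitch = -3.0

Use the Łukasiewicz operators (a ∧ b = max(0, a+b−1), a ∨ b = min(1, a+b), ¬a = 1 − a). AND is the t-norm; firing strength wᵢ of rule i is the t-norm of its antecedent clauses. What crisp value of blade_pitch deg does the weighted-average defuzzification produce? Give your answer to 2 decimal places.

R1 (z=-15.0): slow=0.48, high=0.86, ¬mid=1−0.13=0.87; AND[max(0, a+b−1)] → w = 0.21
R2 (z=-16.0): mid=0.13, high=0.86; AND[max(0, a+b−1)] → w = 0.00
R3 (z=-8.4): low=0.81, slow=0.48; AND[max(0, a+b−1)] → w = 0.29
R4 (z=12.0): high=0.97, fast=0.87; AND[max(0, a+b−1)] → w = 0.84
R5 (z=-3.0): fast=0.87, low=0.81, high=0.97; AND[max(0, a+b−1)] → w = 0.65
Weighted average = (0.21·-15.0 + 0.00·-16.0 + 0.29·-8.4 + 0.84·12.0 + 0.65·-3.0) / (0.21 + 0.00 + 0.29 + 0.84 + 0.65)
  = 2.5440 / 1.9900 = 1.28

1.28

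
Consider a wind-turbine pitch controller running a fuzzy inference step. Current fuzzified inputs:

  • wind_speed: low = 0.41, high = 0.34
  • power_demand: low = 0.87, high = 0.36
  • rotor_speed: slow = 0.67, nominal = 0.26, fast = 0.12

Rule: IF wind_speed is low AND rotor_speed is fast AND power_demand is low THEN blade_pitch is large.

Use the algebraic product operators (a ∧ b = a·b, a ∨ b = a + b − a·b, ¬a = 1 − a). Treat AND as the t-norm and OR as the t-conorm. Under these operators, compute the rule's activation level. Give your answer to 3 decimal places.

0.043

firing strength: low=0.41, fast=0.12, low=0.87; AND[a·b] → w = 0.0428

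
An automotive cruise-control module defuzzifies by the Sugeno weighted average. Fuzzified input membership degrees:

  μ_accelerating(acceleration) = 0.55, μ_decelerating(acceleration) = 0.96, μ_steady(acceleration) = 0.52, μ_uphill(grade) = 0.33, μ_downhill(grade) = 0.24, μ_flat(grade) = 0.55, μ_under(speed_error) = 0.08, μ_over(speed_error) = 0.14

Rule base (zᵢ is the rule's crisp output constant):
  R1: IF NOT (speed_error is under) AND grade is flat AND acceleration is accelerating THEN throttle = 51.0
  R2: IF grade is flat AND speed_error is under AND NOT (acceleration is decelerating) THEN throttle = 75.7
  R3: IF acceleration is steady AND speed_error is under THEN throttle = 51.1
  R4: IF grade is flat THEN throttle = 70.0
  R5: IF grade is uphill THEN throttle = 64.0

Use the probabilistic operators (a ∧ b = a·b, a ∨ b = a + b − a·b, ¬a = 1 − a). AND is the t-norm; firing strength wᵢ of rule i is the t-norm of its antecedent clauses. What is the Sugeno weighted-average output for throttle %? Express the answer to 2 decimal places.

R1 (z=51.0): ¬under=1−0.08=0.92, flat=0.55, accelerating=0.55; AND[a·b] → w = 0.2783
R2 (z=75.7): flat=0.55, under=0.08, ¬decelerating=1−0.96=0.04; AND[a·b] → w = 0.0018
R3 (z=51.1): steady=0.52, under=0.08; AND[a·b] → w = 0.0416
R4 (z=70.0): flat=0.55 → w = 0.5500
R5 (z=64.0): uphill=0.33 → w = 0.3300
Weighted average = (0.2783·51.0 + 0.0018·75.7 + 0.0416·51.1 + 0.5500·70.0 + 0.3300·64.0) / (0.2783 + 0.0018 + 0.0416 + 0.5500 + 0.3300)
  = 76.0723 / 1.2017 = 63.31

63.31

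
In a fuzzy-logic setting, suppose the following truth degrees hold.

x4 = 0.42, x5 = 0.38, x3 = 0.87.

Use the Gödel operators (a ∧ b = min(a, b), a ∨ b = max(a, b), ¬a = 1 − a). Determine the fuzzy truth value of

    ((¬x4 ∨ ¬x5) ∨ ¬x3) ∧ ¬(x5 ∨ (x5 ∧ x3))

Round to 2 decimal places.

¬x4 = 1 − 0.42 = 0.58
¬x5 = 1 − 0.38 = 0.62
¬x4 ∨ ¬x5 = max(a, b) on (0.58, 0.62) = 0.62
¬x3 = 1 − 0.87 = 0.13
(¬x4 ∨ ¬x5) ∨ ¬x3 = max(a, b) on (0.62, 0.13) = 0.62
x5 ∧ x3 = min(a, b) on (0.38, 0.87) = 0.38
x5 ∨ (x5 ∧ x3) = max(a, b) on (0.38, 0.38) = 0.38
¬(x5 ∨ (x5 ∧ x3)) = 1 − 0.38 = 0.62
((¬x4 ∨ ¬x5) ∨ ¬x3) ∧ ¬(x5 ∨ (x5 ∧ x3)) = min(a, b) on (0.62, 0.62) = 0.62

0.62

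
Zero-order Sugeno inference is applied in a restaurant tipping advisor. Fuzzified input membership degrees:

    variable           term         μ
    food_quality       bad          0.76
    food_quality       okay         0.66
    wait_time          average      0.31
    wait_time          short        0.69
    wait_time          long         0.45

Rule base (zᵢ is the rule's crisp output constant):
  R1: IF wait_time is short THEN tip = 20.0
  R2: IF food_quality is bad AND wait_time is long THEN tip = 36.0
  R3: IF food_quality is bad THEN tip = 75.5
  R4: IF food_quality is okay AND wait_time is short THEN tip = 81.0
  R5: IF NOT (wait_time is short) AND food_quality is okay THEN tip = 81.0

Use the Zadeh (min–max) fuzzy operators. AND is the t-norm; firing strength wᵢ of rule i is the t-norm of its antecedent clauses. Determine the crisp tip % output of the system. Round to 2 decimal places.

57.82

R1 (z=20.0): short=0.69 → w = 0.69
R2 (z=36.0): bad=0.76, long=0.45; AND[min(a, b)] → w = 0.45
R3 (z=75.5): bad=0.76 → w = 0.76
R4 (z=81.0): okay=0.66, short=0.69; AND[min(a, b)] → w = 0.66
R5 (z=81.0): ¬short=1−0.69=0.31, okay=0.66; AND[min(a, b)] → w = 0.31
Weighted average = (0.69·20.0 + 0.45·36.0 + 0.76·75.5 + 0.66·81.0 + 0.31·81.0) / (0.69 + 0.45 + 0.76 + 0.66 + 0.31)
  = 165.9500 / 2.8700 = 57.82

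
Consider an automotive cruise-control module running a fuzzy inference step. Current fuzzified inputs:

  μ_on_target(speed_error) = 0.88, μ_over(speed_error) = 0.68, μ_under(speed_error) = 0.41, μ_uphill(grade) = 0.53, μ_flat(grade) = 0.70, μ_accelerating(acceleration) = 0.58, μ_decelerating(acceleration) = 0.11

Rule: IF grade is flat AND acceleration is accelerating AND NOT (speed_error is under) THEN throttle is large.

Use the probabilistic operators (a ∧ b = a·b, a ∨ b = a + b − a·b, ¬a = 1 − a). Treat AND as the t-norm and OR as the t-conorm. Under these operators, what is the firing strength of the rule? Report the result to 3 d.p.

0.240

firing strength: flat=0.70, accelerating=0.58, ¬under=1−0.41=0.59; AND[a·b] → w = 0.2395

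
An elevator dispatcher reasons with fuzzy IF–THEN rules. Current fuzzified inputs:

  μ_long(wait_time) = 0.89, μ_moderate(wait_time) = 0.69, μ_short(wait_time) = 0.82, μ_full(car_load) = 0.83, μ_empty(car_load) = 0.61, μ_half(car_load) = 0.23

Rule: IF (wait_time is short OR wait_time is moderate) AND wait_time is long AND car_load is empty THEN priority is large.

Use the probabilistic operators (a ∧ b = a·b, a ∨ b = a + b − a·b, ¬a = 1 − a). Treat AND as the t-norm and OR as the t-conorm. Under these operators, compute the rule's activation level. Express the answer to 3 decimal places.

0.513

firing strength: (short=0.82 OR moderate=0.69) = 0.9442; AND[a·b] with long=0.89, empty=0.61 → w = 0.5126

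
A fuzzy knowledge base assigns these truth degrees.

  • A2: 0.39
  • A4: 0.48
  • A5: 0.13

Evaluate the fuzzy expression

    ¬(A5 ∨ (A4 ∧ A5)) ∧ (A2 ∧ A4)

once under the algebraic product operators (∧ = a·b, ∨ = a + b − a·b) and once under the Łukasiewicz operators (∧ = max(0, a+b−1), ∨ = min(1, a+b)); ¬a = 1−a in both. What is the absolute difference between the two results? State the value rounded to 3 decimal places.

Under algebraic product:
  A4 ∧ A5 = a·b on (0.4800, 0.1300) = 0.0624
  A5 ∨ (A4 ∧ A5) = a + b − a·b on (0.1300, 0.0624) = 0.1843
  ¬(A5 ∨ (A4 ∧ A5)) = 1 − 0.1843 = 0.8157
  A2 ∧ A4 = a·b on (0.3900, 0.4800) = 0.1872
  ¬(A5 ∨ (A4 ∧ A5)) ∧ (A2 ∧ A4) = a·b on (0.8157, 0.1872) = 0.1527
  → value = 0.1527
Under Łukasiewicz:
  A4 ∧ A5 = max(0, a+b−1) on (0.48, 0.13) = 0.00
  A5 ∨ (A4 ∧ A5) = min(1, a+b) on (0.13, 0.00) = 0.13
  ¬(A5 ∨ (A4 ∧ A5)) = 1 − 0.13 = 0.87
  A2 ∧ A4 = max(0, a+b−1) on (0.39, 0.48) = 0.00
  ¬(A5 ∨ (A4 ∧ A5)) ∧ (A2 ∧ A4) = max(0, a+b−1) on (0.87, 0.00) = 0.00
  → value = 0.0000
|0.1527 − 0.0000| = 0.153

0.153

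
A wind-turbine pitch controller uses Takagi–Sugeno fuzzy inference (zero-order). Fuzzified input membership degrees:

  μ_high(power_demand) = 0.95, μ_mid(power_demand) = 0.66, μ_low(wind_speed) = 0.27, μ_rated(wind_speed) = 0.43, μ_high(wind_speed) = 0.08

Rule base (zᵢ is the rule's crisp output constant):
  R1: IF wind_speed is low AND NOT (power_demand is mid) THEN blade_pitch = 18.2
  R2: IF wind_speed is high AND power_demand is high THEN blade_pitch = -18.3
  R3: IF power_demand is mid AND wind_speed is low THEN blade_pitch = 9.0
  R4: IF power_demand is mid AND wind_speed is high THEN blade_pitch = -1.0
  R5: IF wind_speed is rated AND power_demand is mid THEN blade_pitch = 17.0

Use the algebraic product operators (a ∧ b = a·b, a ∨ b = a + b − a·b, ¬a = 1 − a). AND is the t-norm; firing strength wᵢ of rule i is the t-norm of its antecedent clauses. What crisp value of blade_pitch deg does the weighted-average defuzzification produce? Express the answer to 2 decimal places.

R1 (z=18.2): low=0.27, ¬mid=1−0.66=0.34; AND[a·b] → w = 0.0918
R2 (z=-18.3): high=0.08, high=0.95; AND[a·b] → w = 0.0760
R3 (z=9.0): mid=0.66, low=0.27; AND[a·b] → w = 0.1782
R4 (z=-1.0): mid=0.66, high=0.08; AND[a·b] → w = 0.0528
R5 (z=17.0): rated=0.43, mid=0.66; AND[a·b] → w = 0.2838
Weighted average = (0.0918·18.2 + 0.0760·-18.3 + 0.1782·9.0 + 0.0528·-1.0 + 0.2838·17.0) / (0.0918 + 0.0760 + 0.1782 + 0.0528 + 0.2838)
  = 6.6556 / 0.6826 = 9.75

9.75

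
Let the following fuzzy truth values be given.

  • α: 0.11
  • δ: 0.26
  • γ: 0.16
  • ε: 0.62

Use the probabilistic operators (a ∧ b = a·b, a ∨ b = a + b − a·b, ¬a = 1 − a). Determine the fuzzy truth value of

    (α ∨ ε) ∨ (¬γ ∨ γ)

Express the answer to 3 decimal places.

α ∨ ε = a + b − a·b on (0.1100, 0.6200) = 0.6618
¬γ = 1 − 0.1600 = 0.8400
¬γ ∨ γ = a + b − a·b on (0.8400, 0.1600) = 0.8656
(α ∨ ε) ∨ (¬γ ∨ γ) = a + b − a·b on (0.6618, 0.8656) = 0.9545

0.955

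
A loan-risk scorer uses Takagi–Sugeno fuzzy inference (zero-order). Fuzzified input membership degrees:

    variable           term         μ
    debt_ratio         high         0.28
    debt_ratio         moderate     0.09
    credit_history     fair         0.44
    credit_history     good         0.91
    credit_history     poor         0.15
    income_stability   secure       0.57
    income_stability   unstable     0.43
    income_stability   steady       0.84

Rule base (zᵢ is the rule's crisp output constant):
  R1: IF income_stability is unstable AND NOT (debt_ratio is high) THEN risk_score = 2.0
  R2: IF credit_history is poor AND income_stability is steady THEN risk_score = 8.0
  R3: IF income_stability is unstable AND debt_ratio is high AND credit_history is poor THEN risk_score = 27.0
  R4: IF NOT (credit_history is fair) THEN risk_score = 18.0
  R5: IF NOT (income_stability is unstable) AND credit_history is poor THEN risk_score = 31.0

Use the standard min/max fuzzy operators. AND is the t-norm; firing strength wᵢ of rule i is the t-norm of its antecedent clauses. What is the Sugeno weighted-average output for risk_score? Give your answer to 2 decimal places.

14.47

R1 (z=2.0): unstable=0.43, ¬high=1−0.28=0.72; AND[min(a, b)] → w = 0.43
R2 (z=8.0): poor=0.15, steady=0.84; AND[min(a, b)] → w = 0.15
R3 (z=27.0): unstable=0.43, high=0.28, poor=0.15; AND[min(a, b)] → w = 0.15
R4 (z=18.0): ¬fair=1−0.44=0.56 → w = 0.56
R5 (z=31.0): ¬unstable=1−0.43=0.57, poor=0.15; AND[min(a, b)] → w = 0.15
Weighted average = (0.43·2.0 + 0.15·8.0 + 0.15·27.0 + 0.56·18.0 + 0.15·31.0) / (0.43 + 0.15 + 0.15 + 0.56 + 0.15)
  = 20.8400 / 1.4400 = 14.47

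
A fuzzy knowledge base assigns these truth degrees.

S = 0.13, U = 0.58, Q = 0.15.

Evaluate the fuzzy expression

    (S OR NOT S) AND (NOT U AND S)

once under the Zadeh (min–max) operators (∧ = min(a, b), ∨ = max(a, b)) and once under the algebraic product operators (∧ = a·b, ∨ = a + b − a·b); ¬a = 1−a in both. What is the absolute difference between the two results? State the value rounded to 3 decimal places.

Under Zadeh (min–max):
  NOT S = 1 − 0.13 = 0.87
  S OR NOT S = max(a, b) on (0.13, 0.87) = 0.87
  NOT U = 1 − 0.58 = 0.42
  NOT U AND S = min(a, b) on (0.42, 0.13) = 0.13
  (S OR NOT S) AND (NOT U AND S) = min(a, b) on (0.87, 0.13) = 0.13
  → value = 0.1300
Under algebraic product:
  NOT S = 1 − 0.1300 = 0.8700
  S OR NOT S = a + b − a·b on (0.1300, 0.8700) = 0.8869
  NOT U = 1 − 0.5800 = 0.4200
  NOT U AND S = a·b on (0.4200, 0.1300) = 0.0546
  (S OR NOT S) AND (NOT U AND S) = a·b on (0.8869, 0.0546) = 0.0484
  → value = 0.0484
|0.1300 − 0.0484| = 0.082

0.082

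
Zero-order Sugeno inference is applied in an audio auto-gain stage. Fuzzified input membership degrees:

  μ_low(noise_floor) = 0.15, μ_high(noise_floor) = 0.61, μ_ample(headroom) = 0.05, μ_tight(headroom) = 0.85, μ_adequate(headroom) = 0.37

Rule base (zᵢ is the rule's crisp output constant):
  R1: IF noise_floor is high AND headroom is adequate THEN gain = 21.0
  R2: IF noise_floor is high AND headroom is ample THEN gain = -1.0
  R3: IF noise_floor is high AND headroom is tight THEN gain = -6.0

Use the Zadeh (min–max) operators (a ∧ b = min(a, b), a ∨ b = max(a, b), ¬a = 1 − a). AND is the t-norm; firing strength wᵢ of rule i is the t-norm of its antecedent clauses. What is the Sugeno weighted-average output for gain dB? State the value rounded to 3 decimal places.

3.942

R1 (z=21.0): high=0.61, adequate=0.37; AND[min(a, b)] → w = 0.37
R2 (z=-1.0): high=0.61, ample=0.05; AND[min(a, b)] → w = 0.05
R3 (z=-6.0): high=0.61, tight=0.85; AND[min(a, b)] → w = 0.61
Weighted average = (0.37·21.0 + 0.05·-1.0 + 0.61·-6.0) / (0.37 + 0.05 + 0.61)
  = 4.0600 / 1.0300 = 3.942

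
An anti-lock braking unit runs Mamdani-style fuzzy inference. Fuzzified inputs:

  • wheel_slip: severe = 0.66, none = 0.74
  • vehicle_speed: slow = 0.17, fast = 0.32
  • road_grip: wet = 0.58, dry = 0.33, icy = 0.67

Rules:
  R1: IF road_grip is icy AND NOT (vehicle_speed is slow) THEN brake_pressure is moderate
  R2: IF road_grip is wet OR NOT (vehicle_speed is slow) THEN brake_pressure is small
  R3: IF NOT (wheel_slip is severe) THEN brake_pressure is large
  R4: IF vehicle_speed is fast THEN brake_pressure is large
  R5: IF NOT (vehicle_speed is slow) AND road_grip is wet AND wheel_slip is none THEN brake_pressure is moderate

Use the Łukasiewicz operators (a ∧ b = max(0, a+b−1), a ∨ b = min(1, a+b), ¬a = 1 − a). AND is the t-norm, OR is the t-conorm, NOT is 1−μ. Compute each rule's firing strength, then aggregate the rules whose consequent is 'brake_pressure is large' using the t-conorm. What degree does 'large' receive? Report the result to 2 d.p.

R1: icy=0.67, ¬slow=1−0.17=0.83; AND[max(0, a+b−1)] → w = 0.50
R2: wet=0.58, ¬slow=1−0.17=0.83; OR[min(1, a+b)] → w = 1.00
R3: ¬severe=1−0.66=0.34 → w = 0.34
R4: fast=0.32 → w = 0.32
R5: ¬slow=1−0.17=0.83, wet=0.58, none=0.74; AND[max(0, a+b−1)] → w = 0.15
Rules with consequent 'large': {R3, R4} → strengths 0.34, 0.32
Aggregate via t-conorm [min(1, a+b)]: 0.66

0.66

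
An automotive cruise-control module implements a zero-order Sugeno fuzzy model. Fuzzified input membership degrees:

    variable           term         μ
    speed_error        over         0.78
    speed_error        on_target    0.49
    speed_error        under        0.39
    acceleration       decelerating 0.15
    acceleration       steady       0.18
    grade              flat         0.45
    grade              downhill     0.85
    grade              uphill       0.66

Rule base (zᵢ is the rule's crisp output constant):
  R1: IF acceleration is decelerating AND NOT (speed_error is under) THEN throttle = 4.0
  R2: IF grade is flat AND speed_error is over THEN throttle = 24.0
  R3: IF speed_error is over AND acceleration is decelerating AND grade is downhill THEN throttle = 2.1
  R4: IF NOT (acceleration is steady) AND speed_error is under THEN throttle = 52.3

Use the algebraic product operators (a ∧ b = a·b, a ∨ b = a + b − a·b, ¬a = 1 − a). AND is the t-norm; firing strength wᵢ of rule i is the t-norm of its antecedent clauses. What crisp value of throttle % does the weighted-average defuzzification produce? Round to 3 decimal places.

R1 (z=4.0): decelerating=0.15, ¬under=1−0.39=0.61; AND[a·b] → w = 0.0915
R2 (z=24.0): flat=0.45, over=0.78; AND[a·b] → w = 0.3510
R3 (z=2.1): over=0.78, decelerating=0.15, downhill=0.85; AND[a·b] → w = 0.0994
R4 (z=52.3): ¬steady=1−0.18=0.82, under=0.39; AND[a·b] → w = 0.3198
Weighted average = (0.0915·4.0 + 0.3510·24.0 + 0.0994·2.1 + 0.3198·52.3) / (0.0915 + 0.3510 + 0.0994 + 0.3198)
  = 25.7244 / 0.8618 = 29.851

29.851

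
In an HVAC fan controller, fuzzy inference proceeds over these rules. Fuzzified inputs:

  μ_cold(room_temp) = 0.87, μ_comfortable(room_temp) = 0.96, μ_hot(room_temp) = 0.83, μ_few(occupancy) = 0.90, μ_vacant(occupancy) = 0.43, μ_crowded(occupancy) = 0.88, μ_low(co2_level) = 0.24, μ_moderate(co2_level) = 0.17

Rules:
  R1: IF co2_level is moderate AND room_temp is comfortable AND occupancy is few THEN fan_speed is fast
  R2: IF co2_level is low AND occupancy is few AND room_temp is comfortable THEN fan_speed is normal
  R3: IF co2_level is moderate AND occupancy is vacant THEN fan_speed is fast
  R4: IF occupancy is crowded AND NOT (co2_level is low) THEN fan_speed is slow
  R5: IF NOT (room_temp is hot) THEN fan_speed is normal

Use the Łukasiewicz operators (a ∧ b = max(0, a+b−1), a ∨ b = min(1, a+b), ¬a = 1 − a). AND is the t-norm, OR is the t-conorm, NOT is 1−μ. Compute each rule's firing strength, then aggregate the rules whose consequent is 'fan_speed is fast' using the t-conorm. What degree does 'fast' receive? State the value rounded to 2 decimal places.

R1: moderate=0.17, comfortable=0.96, few=0.90; AND[max(0, a+b−1)] → w = 0.03
R2: low=0.24, few=0.90, comfortable=0.96; AND[max(0, a+b−1)] → w = 0.10
R3: moderate=0.17, vacant=0.43; AND[max(0, a+b−1)] → w = 0.00
R4: crowded=0.88, ¬low=1−0.24=0.76; AND[max(0, a+b−1)] → w = 0.64
R5: ¬hot=1−0.83=0.17 → w = 0.17
Rules with consequent 'fast': {R1, R3} → strengths 0.03, 0.00
Aggregate via t-conorm [min(1, a+b)]: 0.03

0.03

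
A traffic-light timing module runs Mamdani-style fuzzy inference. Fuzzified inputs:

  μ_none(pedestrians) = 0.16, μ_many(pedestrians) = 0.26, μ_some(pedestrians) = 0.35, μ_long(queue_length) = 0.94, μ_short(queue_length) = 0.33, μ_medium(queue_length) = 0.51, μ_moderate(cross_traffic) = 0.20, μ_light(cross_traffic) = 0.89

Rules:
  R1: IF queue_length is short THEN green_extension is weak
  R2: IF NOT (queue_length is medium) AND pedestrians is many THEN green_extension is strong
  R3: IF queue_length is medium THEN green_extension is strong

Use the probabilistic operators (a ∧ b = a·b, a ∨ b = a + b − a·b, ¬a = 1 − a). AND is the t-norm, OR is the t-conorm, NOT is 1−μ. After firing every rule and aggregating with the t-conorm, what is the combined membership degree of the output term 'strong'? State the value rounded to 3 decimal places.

R1: short=0.33 → w = 0.3300
R2: ¬medium=1−0.51=0.49, many=0.26; AND[a·b] → w = 0.1274
R3: medium=0.51 → w = 0.5100
Rules with consequent 'strong': {R2, R3} → strengths 0.1274, 0.5100
Aggregate via t-conorm [a + b − a·b]: 0.5724

0.572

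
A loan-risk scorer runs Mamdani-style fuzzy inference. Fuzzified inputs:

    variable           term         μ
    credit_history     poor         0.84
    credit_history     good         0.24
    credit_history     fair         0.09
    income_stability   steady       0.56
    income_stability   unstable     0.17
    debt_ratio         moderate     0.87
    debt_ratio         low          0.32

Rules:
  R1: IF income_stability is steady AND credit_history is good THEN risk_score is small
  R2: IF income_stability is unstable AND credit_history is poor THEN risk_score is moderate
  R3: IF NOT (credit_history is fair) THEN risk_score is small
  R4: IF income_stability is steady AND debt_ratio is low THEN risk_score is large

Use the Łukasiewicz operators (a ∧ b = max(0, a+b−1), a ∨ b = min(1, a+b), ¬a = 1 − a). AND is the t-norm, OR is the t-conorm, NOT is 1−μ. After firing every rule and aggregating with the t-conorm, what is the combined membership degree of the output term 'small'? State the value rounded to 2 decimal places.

R1: steady=0.56, good=0.24; AND[max(0, a+b−1)] → w = 0.00
R2: unstable=0.17, poor=0.84; AND[max(0, a+b−1)] → w = 0.01
R3: ¬fair=1−0.09=0.91 → w = 0.91
R4: steady=0.56, low=0.32; AND[max(0, a+b−1)] → w = 0.00
Rules with consequent 'small': {R1, R3} → strengths 0.00, 0.91
Aggregate via t-conorm [min(1, a+b)]: 0.91

0.91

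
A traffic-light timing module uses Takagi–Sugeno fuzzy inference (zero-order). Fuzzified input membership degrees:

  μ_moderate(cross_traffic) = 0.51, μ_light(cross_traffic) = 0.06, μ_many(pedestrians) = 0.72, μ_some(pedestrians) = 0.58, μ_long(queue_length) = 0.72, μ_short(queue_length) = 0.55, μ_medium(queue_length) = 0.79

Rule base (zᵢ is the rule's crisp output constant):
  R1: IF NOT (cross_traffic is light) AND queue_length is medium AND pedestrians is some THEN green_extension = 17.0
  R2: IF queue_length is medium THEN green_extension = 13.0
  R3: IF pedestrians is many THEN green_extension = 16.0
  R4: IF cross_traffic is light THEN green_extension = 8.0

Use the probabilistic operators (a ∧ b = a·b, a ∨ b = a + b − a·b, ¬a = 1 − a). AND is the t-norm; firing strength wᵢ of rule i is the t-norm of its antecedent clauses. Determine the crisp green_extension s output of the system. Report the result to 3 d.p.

R1 (z=17.0): ¬light=1−0.06=0.94, medium=0.79, some=0.58; AND[a·b] → w = 0.4307
R2 (z=13.0): medium=0.79 → w = 0.7900
R3 (z=16.0): many=0.72 → w = 0.7200
R4 (z=8.0): light=0.06 → w = 0.0600
Weighted average = (0.4307·17.0 + 0.7900·13.0 + 0.7200·16.0 + 0.0600·8.0) / (0.4307 + 0.7900 + 0.7200 + 0.0600)
  = 29.5920 / 2.0007 = 14.791

14.791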